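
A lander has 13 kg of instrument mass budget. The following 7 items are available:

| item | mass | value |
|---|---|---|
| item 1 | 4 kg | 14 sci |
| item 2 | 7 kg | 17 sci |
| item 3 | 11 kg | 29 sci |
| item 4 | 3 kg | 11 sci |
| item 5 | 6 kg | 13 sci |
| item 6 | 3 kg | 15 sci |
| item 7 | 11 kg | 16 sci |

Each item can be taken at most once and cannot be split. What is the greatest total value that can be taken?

Check high-value combinations within 13 kg:
- item 2+item 4+item 6: mass 7+3+3=13, value 17+11+15=43
- item 1+item 5+item 6: mass 4+6+3=13, value 14+13+15=42
- item 1+item 4+item 6: mass 4+3+3=10, value 14+11+15=40
- item 4+item 5+item 6: mass 3+6+3=12, value 11+13+15=39
- item 1+item 4+item 5: mass 4+3+6=13, value 14+11+13=38
Best: 43 sci.

43 sci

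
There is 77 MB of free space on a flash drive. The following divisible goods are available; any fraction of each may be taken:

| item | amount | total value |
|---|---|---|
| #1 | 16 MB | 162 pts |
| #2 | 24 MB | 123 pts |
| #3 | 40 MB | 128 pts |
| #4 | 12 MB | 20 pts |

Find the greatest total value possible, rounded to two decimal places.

403.40

Take in order of value per unit:
- #1 (162/16 per unit): all 16 → value 162, running total 162.00
- #2 (123/24 per unit): all 24 → value 123, running total 285.00
- #3 (128/40 per unit): 37 of 40 → value 37×128/40 = 118.4000, running total 403.40
Total 403.40.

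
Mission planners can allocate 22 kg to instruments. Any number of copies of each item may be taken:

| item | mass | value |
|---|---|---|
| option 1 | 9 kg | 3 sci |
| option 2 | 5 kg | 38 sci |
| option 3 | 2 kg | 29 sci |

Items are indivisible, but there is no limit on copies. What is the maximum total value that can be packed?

Best value-per-unit is option 3 at 29/2, and filling with it alone uses mass 11×2=22. No mix of the others beats 11×29 = 319.

319 sci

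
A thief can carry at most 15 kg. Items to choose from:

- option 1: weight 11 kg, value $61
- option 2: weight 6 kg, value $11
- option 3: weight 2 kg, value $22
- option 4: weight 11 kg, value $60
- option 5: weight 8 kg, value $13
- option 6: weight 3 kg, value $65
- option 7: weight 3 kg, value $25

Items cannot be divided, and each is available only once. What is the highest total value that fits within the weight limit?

Check high-value combinations within 15 kg:
- option 1+option 6: weight 11+3=14, value 61+65=126
- option 4+option 6: weight 11+3=14, value 60+65=125
- option 2+option 3+option 6+option 7: weight 6+2+3+3=14, value 11+22+65+25=123
Best: $126.

$126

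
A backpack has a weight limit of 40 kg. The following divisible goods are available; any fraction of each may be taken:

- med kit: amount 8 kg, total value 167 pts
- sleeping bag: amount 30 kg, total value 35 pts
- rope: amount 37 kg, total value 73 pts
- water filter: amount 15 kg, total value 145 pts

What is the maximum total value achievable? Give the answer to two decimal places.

Take in order of value per unit:
- med kit (167/8 per unit): all 8 → value 167, running total 167.00
- water filter (145/15 per unit): all 15 → value 145, running total 312.00
- rope (73/37 per unit): 17 of 37 → value 17×73/37 = 33.5405, running total 345.54
Total 345.54.

345.54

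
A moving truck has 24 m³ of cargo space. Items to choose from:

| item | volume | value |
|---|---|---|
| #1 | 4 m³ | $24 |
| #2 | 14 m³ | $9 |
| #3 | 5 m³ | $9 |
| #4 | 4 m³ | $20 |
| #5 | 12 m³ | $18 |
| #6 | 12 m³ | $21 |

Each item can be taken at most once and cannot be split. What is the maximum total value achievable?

$65

Check high-value combinations within 24 m³:
- #1+#4+#6: volume 4+4+12=20, value 24+20+21=65
- #1+#4+#5: volume 4+4+12=20, value 24+20+18=62
- #1+#3+#6: volume 4+5+12=21, value 24+9+21=54
- #1+#3+#4: volume 4+5+4=13, value 24+9+20=53
- #1+#2+#4: volume 4+14+4=22, value 24+9+20=53
Best: $65.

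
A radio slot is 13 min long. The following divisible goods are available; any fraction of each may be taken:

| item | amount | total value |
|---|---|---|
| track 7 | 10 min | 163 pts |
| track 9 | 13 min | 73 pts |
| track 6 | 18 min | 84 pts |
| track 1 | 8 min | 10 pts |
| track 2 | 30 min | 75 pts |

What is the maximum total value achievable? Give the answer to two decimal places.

179.85

Take in order of value per unit:
- track 7 (163/10 per unit): all 10 → value 163, running total 163.00
- track 9 (73/13 per unit): 3 of 13 → value 3×73/13 = 16.8462, running total 179.85
Total 179.85.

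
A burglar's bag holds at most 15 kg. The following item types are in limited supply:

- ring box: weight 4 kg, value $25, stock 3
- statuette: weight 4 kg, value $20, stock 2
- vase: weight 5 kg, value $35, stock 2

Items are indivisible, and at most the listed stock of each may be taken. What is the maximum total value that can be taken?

$95

Top feasible selections:
- 1×ring box + 2×vase: weight 14, value 95
- 1×statuette + 2×vase: weight 14, value 90
- 2×ring box + 1×vase: weight 13, value 85
- 1×ring box + 1×statuette + 1×vase: weight 13, value 80
Best: $95.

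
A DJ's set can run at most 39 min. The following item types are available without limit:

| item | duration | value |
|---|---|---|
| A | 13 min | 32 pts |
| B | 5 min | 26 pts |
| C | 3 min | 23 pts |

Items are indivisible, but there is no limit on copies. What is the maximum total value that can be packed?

Best value-per-unit is C at 23/3, and filling with it alone uses duration 13×3=39. No mix of the others beats 13×23 = 299.

299 pts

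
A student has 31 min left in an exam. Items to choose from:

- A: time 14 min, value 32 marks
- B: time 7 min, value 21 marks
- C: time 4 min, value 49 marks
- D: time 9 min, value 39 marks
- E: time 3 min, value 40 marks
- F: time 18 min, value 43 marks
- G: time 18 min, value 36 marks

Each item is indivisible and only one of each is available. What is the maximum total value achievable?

160 marks

Check high-value combinations within 31 min:
- A+C+D+E: time 14+4+9+3=30, value 32+49+39+40=160
- B+C+D+E: time 7+4+9+3=23, value 21+49+39+40=149
- A+B+C+E: time 14+7+4+3=28, value 32+21+49+40=142
- C+E+F: time 4+3+18=25, value 49+40+43=132
- C+D+F: time 4+9+18=31, value 49+39+43=131
Best: 160 marks.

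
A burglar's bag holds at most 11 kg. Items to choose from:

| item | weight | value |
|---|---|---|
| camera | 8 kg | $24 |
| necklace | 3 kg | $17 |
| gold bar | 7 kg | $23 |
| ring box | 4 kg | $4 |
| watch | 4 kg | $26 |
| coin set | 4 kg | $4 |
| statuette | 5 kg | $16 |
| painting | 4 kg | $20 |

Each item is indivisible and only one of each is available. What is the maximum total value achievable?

$63

Check high-value combinations within 11 kg:
- necklace+watch+painting: weight 3+4+4=11, value 17+26+20=63
- gold bar+watch: weight 7+4=11, value 23+26=49
- necklace+ring box+watch: weight 3+4+4=11, value 17+4+26=47
- necklace+watch+coin set: weight 3+4+4=11, value 17+26+4=47
- watch+painting: weight 4+4=8, value 26+20=46
Best: $63.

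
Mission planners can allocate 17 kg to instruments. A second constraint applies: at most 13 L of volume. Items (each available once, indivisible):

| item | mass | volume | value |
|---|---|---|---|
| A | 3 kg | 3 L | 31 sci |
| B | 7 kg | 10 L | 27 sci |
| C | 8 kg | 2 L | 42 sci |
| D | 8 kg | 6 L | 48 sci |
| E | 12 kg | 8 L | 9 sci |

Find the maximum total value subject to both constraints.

90 sci

Feasible sets respecting both limits:
- C+D: mass 16, volume 8, value 90
- A+D: mass 11, volume 9, value 79
- A+C: mass 11, volume 5, value 73
Best: 90 sci.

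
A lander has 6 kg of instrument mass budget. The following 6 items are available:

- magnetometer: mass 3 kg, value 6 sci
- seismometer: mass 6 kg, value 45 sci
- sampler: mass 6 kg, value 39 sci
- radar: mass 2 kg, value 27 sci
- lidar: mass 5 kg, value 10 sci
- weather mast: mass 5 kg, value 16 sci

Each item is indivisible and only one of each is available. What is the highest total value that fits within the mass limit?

Check high-value combinations within 6 kg:
- seismometer: mass 6, value 45
- sampler: mass 6, value 39
- magnetometer+radar: mass 3+2=5, value 6+27=33
- radar: mass 2, value 27
Best: 45 sci.

45 sci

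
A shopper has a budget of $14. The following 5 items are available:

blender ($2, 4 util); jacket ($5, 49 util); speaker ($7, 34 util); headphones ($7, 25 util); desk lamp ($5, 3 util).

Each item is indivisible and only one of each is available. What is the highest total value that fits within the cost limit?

Check high-value combinations within $14:
- blender+jacket+speaker: cost 2+5+7=14, value 4+49+34=87
- jacket+speaker: cost 5+7=12, value 49+34=83
- blender+jacket+headphones: cost 2+5+7=14, value 4+49+25=78
- jacket+headphones: cost 5+7=12, value 49+25=74
Best: 87 util.

87 util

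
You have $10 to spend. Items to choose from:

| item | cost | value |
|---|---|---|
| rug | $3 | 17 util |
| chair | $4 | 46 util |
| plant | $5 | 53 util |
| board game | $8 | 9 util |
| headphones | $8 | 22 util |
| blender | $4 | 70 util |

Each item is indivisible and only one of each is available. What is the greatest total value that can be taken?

This is a 0/1 knapsack; check combinations near the capacity.
- plant+blender: cost 5+4=9, value 53+70=123
- chair+blender: cost 4+4=8, value 46+70=116
- chair+plant: cost 4+5=9, value 46+53=99
- rug+blender: cost 3+4=7, value 17+70=87
Best: 123 util.

123 util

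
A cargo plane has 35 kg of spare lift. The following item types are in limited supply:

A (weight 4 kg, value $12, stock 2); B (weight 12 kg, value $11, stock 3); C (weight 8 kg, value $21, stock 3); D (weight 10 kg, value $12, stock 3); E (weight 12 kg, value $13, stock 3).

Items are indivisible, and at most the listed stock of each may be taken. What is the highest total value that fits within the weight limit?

$87

Top feasible selections:
- 2×A + 3×C: weight 32, value 87
- 2×A + 2×C + 1×D: weight 34, value 78
- 1×A + 3×C: weight 28, value 75
Best: $87.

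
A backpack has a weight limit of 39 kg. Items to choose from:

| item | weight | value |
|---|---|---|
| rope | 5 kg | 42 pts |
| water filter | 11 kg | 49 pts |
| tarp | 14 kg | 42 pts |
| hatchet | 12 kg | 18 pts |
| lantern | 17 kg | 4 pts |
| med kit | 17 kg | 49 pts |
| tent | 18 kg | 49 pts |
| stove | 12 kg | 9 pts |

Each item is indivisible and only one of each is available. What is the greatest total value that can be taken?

Check high-value combinations within 39 kg:
- rope+water filter+med kit: weight 5+11+17=33, value 42+49+49=140
- rope+water filter+tent: weight 5+11+18=34, value 42+49+49=140
- rope+water filter+tarp: weight 5+11+14=30, value 42+49+42=133
- rope+tarp+med kit: weight 5+14+17=36, value 42+42+49=133
- rope+tarp+tent: weight 5+14+18=37, value 42+42+49=133
Best: 140 pts.

140 pts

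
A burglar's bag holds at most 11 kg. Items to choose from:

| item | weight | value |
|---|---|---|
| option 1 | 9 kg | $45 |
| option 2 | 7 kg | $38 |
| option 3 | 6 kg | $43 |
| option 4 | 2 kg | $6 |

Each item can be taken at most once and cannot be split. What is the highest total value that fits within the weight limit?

Check high-value combinations within 11 kg:
- option 1+option 4: weight 9+2=11, value 45+6=51
- option 3+option 4: weight 6+2=8, value 43+6=49
- option 1: weight 9, value 45
- option 2+option 4: weight 7+2=9, value 38+6=44
- option 3: weight 6, value 43
Best: $51.

$51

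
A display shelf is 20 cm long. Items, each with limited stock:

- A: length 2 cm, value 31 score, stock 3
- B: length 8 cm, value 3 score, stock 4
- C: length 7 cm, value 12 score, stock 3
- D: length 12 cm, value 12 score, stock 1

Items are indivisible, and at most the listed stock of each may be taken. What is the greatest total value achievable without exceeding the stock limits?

Best selections within length 20 and stock limits:
- 3×A + 2×C: length 20, value 117
- 3×A + 1×C: length 13, value 105
Best: 117 score.

117 score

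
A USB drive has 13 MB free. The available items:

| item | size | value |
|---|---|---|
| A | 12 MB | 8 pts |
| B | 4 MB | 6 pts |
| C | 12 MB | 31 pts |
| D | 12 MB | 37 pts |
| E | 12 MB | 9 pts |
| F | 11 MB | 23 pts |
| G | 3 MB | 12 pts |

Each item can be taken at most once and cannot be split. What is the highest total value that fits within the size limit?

Check high-value combinations within 13 MB:
- D: size 12, value 37
- C: size 12, value 31
- F: size 11, value 23
- B+G: size 4+3=7, value 6+12=18
Best: 37 pts.

37 pts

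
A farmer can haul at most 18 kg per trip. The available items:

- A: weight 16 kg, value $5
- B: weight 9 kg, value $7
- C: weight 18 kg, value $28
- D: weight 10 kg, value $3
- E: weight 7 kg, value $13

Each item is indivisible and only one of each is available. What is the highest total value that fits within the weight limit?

Check high-value combinations within 18 kg:
- C: weight 18, value 28
- B+E: weight 9+7=16, value 7+13=20
- D+E: weight 10+7=17, value 3+13=16
- E: weight 7, value 13
- B: weight 9, value 7
Best: $28.

$28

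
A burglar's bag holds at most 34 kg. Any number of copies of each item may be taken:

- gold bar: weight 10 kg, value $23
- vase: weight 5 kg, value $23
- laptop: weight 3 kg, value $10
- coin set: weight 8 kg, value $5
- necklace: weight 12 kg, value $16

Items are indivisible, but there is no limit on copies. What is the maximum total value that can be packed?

$148

Best value-per-unit is vase at 23/5; filling with it alone gives 6×23 = 138.
Optimal mix: 6×vase + 1×laptop → weight 33, value 148.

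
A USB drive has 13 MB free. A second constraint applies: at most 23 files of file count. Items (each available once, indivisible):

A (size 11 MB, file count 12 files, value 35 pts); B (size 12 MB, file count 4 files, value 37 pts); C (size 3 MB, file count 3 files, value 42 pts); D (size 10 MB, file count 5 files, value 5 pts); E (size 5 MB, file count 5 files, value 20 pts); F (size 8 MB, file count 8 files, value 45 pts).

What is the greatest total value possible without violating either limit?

Feasible sets respecting both limits:
- C+F: size 11, file count 11, value 87
- E+F: size 13, file count 13, value 65
- C+E: size 8, file count 8, value 62
Best: 87 pts.

87 pts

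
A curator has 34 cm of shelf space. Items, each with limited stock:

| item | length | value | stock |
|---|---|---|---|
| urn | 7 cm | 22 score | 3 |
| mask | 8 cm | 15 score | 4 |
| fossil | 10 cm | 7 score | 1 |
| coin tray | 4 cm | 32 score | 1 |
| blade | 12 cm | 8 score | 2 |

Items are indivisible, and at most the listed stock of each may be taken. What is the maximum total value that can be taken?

Top feasible selections:
- 3×urn + 1×mask + 1×coin tray: length 33, value 113
- 2×urn + 2×mask + 1×coin tray: length 34, value 106
Best: 113 score.

113 score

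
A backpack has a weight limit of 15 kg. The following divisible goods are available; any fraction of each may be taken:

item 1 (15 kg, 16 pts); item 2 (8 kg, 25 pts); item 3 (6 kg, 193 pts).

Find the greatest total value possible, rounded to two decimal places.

Take in order of value per unit:
- item 3 (193/6 per unit): all 6 → value 193, running total 193.00
- item 2 (25/8 per unit): all 8 → value 25, running total 218.00
- item 1 (16/15 per unit): 1 of 15 → value 1×16/15 = 1.0667, running total 219.07
Total 219.07.

219.07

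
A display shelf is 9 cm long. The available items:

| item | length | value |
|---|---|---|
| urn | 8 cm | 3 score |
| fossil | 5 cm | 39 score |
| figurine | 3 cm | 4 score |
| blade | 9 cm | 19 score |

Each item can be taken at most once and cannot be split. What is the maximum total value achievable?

43 score

Check high-value combinations within 9 cm:
- fossil+figurine: length 5+3=8, value 39+4=43
- fossil: length 5, value 39
- blade: length 9, value 19
- figurine: length 3, value 4
Best: 43 score.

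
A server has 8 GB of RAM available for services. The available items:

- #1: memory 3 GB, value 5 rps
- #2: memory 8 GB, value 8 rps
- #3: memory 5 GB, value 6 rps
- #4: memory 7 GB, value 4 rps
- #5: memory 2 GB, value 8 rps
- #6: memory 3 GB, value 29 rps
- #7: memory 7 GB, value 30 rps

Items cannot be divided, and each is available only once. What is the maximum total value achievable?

42 rps

Check high-value combinations within 8 GB:
- #1+#5+#6: memory 3+2+3=8, value 5+8+29=42
- #5+#6: memory 2+3=5, value 8+29=37
- #3+#6: memory 5+3=8, value 6+29=35
- #1+#6: memory 3+3=6, value 5+29=34
Best: 42 rps.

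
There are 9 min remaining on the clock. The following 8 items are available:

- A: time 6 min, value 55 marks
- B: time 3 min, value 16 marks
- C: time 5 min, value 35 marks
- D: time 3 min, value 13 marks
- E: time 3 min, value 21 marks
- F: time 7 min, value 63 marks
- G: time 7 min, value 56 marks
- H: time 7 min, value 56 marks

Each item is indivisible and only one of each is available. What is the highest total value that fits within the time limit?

This is a 0/1 knapsack; check combinations near the capacity.
- A+E: time 6+3=9, value 55+21=76
- A+B: time 6+3=9, value 55+16=71
- A+D: time 6+3=9, value 55+13=68
Best: 76 marks.

76 marks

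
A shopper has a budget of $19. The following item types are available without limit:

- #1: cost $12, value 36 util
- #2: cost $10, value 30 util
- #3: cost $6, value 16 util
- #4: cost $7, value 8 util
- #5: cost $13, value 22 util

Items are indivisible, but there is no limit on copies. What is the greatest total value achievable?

52 util

Best value-per-unit is #1 at 36/12; filling with it alone gives 1×36 = 36.
Optimal mix: 1×#1 + 1×#3 → cost 18, value 52.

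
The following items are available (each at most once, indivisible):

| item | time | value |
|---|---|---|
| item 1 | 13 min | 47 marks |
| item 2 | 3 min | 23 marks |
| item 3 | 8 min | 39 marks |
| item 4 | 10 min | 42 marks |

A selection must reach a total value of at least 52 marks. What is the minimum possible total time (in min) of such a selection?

11

Subsets with value ≥ 52, sorted by total time:
- item 2+item 3: time 11, value 62
- item 2+item 4: time 13, value 65
- item 1+item 2: time 16, value 70
- item 3+item 4: time 18, value 81
Minimum time: 11 min.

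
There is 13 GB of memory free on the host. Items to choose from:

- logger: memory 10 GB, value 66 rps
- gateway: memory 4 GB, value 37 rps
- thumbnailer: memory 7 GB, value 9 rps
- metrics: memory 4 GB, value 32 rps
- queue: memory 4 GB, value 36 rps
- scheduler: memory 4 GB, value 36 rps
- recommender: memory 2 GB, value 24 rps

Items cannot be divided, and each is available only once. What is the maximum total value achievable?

109 rps

Check high-value combinations within 13 GB:
- gateway+queue+scheduler: memory 4+4+4=12, value 37+36+36=109
- gateway+metrics+queue: memory 4+4+4=12, value 37+32+36=105
- gateway+metrics+scheduler: memory 4+4+4=12, value 37+32+36=105
- metrics+queue+scheduler: memory 4+4+4=12, value 32+36+36=104
Best: 109 rps.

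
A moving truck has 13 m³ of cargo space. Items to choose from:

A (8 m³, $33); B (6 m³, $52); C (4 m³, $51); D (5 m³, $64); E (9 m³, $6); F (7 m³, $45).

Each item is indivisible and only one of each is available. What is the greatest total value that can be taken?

$116

Check high-value combinations within 13 m³:
- B+D: volume 6+5=11, value 52+64=116
- C+D: volume 4+5=9, value 51+64=115
- D+F: volume 5+7=12, value 64+45=109
- B+C: volume 6+4=10, value 52+51=103
Best: $116.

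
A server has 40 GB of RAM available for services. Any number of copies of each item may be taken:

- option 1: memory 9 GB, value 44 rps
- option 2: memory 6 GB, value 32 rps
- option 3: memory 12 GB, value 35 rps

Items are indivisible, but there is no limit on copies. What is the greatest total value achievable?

Best value-per-unit is option 2 at 32/6; filling with it alone gives 6×32 = 192.
Optimal mix: 1×option 1 + 5×option 2 → memory 39, value 204.

204 rps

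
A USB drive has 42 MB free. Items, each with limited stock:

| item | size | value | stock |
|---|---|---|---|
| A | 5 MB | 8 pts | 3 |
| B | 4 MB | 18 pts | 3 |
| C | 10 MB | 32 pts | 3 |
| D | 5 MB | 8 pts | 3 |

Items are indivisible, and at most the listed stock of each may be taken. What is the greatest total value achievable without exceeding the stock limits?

150 pts

Top feasible selections:
- 3×B + 3×C: size 42, value 150
- 3×B + 2×C + 2×D: size 42, value 134
- 1×A + 3×B + 2×C + 1×D: size 42, value 134
- 2×A + 3×B + 2×C: size 42, value 134
Best: 150 pts.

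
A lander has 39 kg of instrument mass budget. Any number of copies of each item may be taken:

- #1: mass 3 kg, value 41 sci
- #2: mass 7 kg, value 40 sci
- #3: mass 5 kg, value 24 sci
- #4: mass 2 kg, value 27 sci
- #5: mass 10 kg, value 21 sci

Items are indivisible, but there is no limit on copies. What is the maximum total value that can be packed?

533 sci

Best value-per-unit is #1 at 41/3, and filling with it alone uses mass 13×3=39. No mix of the others beats 13×41 = 533.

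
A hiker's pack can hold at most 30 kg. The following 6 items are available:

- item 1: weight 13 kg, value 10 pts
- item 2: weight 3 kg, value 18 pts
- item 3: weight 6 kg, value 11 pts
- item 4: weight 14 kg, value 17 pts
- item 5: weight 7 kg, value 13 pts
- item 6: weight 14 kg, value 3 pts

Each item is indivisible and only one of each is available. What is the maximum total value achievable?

Check high-value combinations within 30 kg:
- item 2+item 3+item 4+item 5: weight 3+6+14+7=30, value 18+11+17+13=59
- item 1+item 2+item 3+item 5: weight 13+3+6+7=29, value 10+18+11+13=52
- item 2+item 4+item 5: weight 3+14+7=24, value 18+17+13=48
- item 2+item 3+item 4: weight 3+6+14=23, value 18+11+17=46
- item 1+item 2+item 4: weight 13+3+14=30, value 10+18+17=45
Best: 59 pts.

59 pts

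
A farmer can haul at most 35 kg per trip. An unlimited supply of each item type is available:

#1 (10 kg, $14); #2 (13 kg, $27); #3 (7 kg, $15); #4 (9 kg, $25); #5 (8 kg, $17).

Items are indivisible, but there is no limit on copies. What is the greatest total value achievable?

$92

Best value-per-unit is #4 at 25/9; filling with it alone gives 3×25 = 75.
Optimal mix: 3×#4 + 1×#5 → weight 35, value 92.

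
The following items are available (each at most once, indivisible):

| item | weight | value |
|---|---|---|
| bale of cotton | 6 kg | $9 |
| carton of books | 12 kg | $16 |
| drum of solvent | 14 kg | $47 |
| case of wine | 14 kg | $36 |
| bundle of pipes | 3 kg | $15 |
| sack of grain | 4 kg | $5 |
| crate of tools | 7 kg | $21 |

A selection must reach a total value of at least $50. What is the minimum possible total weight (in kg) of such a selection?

17

Subsets with value ≥ 50, sorted by total weight:
- drum of solvent+bundle of pipes: weight 17, value 62
- case of wine+bundle of pipes: weight 17, value 51
Minimum weight: 17 kg.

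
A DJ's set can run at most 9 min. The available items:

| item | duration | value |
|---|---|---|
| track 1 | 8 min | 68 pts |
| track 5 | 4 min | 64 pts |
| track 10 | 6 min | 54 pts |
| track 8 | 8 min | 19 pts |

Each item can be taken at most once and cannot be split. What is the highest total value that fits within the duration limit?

68 pts

Check high-value combinations within 9 min:
- track 1: duration 8, value 68
- track 5: duration 4, value 64
- track 10: duration 6, value 54
- track 8: duration 8, value 19
Best: 68 pts.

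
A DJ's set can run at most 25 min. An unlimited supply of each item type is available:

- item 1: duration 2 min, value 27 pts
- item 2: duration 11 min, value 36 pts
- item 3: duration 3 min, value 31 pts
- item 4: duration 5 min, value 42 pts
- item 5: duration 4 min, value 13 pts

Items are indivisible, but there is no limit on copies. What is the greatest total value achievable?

328 pts

Best value-per-unit is item 1 at 27/2; filling with it alone gives 12×27 = 324.
Optimal mix: 11×item 1 + 1×item 3 → duration 25, value 328.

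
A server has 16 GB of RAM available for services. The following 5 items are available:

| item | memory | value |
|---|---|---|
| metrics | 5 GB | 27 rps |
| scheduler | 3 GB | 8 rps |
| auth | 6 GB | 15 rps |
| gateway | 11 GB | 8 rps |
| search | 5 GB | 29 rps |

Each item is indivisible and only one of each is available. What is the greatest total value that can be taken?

This is a 0/1 knapsack; check combinations near the capacity.
- metrics+auth+search: memory 5+6+5=16, value 27+15+29=71
- metrics+scheduler+search: memory 5+3+5=13, value 27+8+29=64
- metrics+search: memory 5+5=10, value 27+29=56
- scheduler+auth+search: memory 3+6+5=14, value 8+15+29=52
- metrics+scheduler+auth: memory 5+3+6=14, value 27+8+15=50
Best: 71 rps.

71 rps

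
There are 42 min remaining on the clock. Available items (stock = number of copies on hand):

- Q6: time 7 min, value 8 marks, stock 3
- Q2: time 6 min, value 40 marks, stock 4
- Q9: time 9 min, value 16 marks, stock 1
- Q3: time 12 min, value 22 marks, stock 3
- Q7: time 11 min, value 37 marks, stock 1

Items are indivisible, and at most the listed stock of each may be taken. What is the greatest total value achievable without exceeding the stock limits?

205 marks

Best selections within time 42 and stock limits:
- 1×Q6 + 4×Q2 + 1×Q7: time 42, value 205
- 4×Q2 + 1×Q7: time 35, value 197
- 1×Q6 + 4×Q2 + 1×Q9: time 40, value 184
- 4×Q2 + 1×Q3: time 36, value 182
Best: 205 marks.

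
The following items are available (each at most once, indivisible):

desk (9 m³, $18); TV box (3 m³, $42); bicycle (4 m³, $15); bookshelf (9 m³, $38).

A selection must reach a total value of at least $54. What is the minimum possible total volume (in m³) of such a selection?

7

Subsets with value ≥ 54, sorted by total volume:
- TV box+bicycle: volume 7, value 57
- TV box+bookshelf: volume 12, value 80
- desk+TV box: volume 12, value 60
- TV box+bicycle+bookshelf: volume 16, value 95
Minimum volume: 7 m³.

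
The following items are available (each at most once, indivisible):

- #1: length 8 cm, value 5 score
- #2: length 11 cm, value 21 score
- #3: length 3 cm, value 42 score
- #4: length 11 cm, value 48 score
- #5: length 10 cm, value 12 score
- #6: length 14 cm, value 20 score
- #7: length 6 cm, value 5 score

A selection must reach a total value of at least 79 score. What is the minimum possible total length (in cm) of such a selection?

14

Subsets with value ≥ 79, sorted by total length:
- #3+#4: length 14, value 90
- #3+#4+#7: length 20, value 95
- #1+#3+#4: length 22, value 95
- #3+#4+#5: length 24, value 102
Minimum length: 14 cm.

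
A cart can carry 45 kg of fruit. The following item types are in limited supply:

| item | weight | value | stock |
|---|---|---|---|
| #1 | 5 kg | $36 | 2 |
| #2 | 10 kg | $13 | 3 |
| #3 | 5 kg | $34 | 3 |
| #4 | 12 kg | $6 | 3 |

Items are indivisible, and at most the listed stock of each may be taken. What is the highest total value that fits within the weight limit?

$200

Best selections within weight 45 and stock limits:
- 2×#1 + 2×#2 + 3×#3: weight 45, value 200
- 2×#1 + 1×#2 + 3×#3: weight 35, value 187
Best: $200.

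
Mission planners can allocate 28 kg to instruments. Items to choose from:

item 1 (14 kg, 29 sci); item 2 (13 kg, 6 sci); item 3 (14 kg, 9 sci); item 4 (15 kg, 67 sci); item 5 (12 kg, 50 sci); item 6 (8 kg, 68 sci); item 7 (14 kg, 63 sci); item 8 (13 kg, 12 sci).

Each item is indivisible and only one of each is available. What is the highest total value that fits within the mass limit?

This is a 0/1 knapsack; check combinations near the capacity.
- item 4+item 6: mass 15+8=23, value 67+68=135
- item 6+item 7: mass 8+14=22, value 68+63=131
- item 5+item 6: mass 12+8=20, value 50+68=118
- item 4+item 5: mass 15+12=27, value 67+50=117
Best: 135 sci.

135 sci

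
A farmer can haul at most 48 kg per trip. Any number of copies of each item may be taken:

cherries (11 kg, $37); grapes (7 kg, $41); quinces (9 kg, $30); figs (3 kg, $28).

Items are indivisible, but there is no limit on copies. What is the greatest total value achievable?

$448

Best value-per-unit is figs at 28/3, and filling with it alone uses weight 16×3=48. No mix of the others beats 16×28 = 448.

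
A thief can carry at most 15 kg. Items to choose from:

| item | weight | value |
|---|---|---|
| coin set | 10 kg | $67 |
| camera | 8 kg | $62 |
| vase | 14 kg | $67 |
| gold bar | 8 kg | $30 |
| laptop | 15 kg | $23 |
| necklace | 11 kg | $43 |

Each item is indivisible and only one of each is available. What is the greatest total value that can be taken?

$67

Check high-value combinations within 15 kg:
- coin set: weight 10, value 67
- vase: weight 14, value 67
- camera: weight 8, value 62
- necklace: weight 11, value 43
Best: $67.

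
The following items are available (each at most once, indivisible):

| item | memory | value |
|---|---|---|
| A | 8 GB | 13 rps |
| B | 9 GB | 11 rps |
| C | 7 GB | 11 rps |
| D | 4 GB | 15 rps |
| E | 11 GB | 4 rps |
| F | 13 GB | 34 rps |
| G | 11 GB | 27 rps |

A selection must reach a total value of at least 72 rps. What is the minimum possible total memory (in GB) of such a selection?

28

Subsets with value ≥ 72, sorted by total memory:
- D+F+G: memory 28, value 76
- C+F+G: memory 31, value 72
- A+F+G: memory 32, value 74
Minimum memory: 28 GB.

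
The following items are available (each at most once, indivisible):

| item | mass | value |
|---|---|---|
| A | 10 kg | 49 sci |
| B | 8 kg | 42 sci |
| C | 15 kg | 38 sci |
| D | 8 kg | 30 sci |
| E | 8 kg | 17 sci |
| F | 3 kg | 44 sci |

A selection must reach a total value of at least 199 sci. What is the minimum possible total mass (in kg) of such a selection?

Subsets with value ≥ 199, sorted by total mass:
- A+B+C+D+F: mass 44, value 203
- A+B+C+D+E+F: mass 52, value 220
Minimum mass: 44 kg.

44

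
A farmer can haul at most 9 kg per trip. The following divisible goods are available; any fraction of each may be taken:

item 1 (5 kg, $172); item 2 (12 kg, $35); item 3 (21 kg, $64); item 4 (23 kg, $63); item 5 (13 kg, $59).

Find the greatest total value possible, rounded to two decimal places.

190.15

Take in order of value per unit:
- item 1 (172/5 per unit): all 5 → value 172, running total 172.00
- item 5 (59/13 per unit): 4 of 13 → value 4×59/13 = 18.1538, running total 190.15
Total 190.15.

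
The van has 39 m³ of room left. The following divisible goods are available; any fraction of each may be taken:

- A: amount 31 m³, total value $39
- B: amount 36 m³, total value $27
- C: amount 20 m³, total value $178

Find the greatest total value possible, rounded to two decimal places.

Take in order of value per unit:
- C (178/20 per unit): all 20 → value 178, running total 178.00
- A (39/31 per unit): 19 of 31 → value 19×39/31 = 23.9032, running total 201.90
Total 201.90.

201.90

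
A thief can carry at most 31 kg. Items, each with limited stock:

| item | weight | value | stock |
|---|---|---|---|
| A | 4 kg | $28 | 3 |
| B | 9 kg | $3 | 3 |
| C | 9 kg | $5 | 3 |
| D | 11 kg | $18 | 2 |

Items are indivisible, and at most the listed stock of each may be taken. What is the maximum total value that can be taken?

Top feasible selections:
- 3×A + 1×D: weight 23, value 102
- 3×A + 2×C: weight 30, value 94
- 2×A + 2×D: weight 30, value 92
Best: $102.

$102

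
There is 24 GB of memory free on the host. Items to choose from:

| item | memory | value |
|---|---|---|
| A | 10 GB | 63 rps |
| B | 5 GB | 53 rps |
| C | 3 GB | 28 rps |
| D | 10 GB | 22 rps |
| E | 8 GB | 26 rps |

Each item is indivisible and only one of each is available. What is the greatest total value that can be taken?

Check high-value combinations within 24 GB:
- A+B+C: memory 10+5+3=18, value 63+53+28=144
- A+B+E: memory 10+5+8=23, value 63+53+26=142
- A+C+E: memory 10+3+8=21, value 63+28+26=117
Best: 144 rps.

144 rps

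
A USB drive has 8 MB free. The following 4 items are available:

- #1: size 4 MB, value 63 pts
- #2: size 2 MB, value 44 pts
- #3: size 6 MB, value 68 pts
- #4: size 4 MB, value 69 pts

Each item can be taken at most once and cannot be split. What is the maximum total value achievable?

132 pts

This is a 0/1 knapsack; check combinations near the capacity.
- #1+#4: size 4+4=8, value 63+69=132
- #2+#4: size 2+4=6, value 44+69=113
- #2+#3: size 2+6=8, value 44+68=112
- #1+#2: size 4+2=6, value 63+44=107
- #4: size 4, value 69
Best: 132 pts.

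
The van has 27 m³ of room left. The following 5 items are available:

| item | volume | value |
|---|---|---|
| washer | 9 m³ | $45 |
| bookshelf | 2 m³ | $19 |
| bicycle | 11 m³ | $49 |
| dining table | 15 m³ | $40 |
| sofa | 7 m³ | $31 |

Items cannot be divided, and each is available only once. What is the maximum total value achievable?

$125

Check high-value combinations within 27 m³:
- washer+bicycle+sofa: volume 9+11+7=27, value 45+49+31=125
- washer+bookshelf+bicycle: volume 9+2+11=22, value 45+19+49=113
- washer+bookshelf+dining table: volume 9+2+15=26, value 45+19+40=104
- bookshelf+bicycle+sofa: volume 2+11+7=20, value 19+49+31=99
Best: $125.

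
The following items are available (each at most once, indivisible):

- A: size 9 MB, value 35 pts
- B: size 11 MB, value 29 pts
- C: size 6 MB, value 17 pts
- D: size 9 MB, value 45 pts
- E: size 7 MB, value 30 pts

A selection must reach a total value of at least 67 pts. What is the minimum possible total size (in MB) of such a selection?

16

Subsets with value ≥ 67, sorted by total size:
- D+E: size 16, value 75
- A+D: size 18, value 80
- B+D: size 20, value 74
- C+D+E: size 22, value 92
Minimum size: 16 MB.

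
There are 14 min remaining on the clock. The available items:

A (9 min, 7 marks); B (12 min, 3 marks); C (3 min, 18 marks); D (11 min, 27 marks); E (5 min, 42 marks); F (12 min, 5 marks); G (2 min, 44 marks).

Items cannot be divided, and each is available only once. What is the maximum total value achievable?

104 marks

This is a 0/1 knapsack; check combinations near the capacity.
- C+E+G: time 3+5+2=10, value 18+42+44=104
- E+G: time 5+2=7, value 42+44=86
- D+G: time 11+2=13, value 27+44=71
- A+C+G: time 9+3+2=14, value 7+18+44=69
Best: 104 marks.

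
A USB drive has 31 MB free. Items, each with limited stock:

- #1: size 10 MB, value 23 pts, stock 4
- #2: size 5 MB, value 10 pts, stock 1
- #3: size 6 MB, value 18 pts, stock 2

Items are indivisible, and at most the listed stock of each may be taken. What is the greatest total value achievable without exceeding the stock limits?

Top feasible selections:
- 2×#1 + 1×#2 + 1×#3: size 31, value 74
- 1×#1 + 1×#2 + 2×#3: size 27, value 69
Best: 74 pts.

74 pts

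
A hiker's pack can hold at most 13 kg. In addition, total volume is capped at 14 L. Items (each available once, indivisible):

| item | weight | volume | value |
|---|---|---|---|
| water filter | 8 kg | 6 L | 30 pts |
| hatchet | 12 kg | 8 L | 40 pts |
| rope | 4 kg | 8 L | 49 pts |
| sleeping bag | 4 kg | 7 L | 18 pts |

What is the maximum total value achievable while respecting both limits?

Feasible sets respecting both limits:
- water filter+rope: weight 12, volume 14, value 79
- rope: weight 4, volume 8, value 49
- water filter+sleeping bag: weight 12, volume 13, value 48
Best: 79 pts.

79 pts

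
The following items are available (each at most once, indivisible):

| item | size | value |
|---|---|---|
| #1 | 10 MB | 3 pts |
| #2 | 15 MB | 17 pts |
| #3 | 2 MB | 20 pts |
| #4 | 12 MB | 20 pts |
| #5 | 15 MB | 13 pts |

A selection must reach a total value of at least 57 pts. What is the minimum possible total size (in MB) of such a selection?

29

Subsets with value ≥ 57, sorted by total size:
- #2+#3+#4: size 29, value 57
- #1+#2+#3+#4: size 39, value 60
Minimum size: 29 MB.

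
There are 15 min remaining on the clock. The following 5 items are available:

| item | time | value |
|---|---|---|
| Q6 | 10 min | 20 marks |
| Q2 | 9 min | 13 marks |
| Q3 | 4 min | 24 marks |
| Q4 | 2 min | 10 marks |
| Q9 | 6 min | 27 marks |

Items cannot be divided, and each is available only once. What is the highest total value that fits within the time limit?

Check high-value combinations within 15 min:
- Q3+Q4+Q9: time 4+2+6=12, value 24+10+27=61
- Q3+Q9: time 4+6=10, value 24+27=51
- Q2+Q3+Q4: time 9+4+2=15, value 13+24+10=47
- Q6+Q3: time 10+4=14, value 20+24=44
- Q2+Q9: time 9+6=15, value 13+27=40
Best: 61 marks.

61 marks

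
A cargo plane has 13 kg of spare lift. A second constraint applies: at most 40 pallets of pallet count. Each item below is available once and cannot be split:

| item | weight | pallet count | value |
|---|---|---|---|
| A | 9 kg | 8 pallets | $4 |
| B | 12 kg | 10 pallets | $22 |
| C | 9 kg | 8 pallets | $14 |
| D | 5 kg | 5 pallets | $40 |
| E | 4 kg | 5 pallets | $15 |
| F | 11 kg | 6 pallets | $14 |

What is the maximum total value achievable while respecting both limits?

Feasible sets respecting both limits:
- D+E: weight 9, pallet count 10, value 55
- D: weight 5, pallet count 5, value 40
- C+E: weight 13, pallet count 13, value 29
- B: weight 12, pallet count 10, value 22
Best: $55.

$55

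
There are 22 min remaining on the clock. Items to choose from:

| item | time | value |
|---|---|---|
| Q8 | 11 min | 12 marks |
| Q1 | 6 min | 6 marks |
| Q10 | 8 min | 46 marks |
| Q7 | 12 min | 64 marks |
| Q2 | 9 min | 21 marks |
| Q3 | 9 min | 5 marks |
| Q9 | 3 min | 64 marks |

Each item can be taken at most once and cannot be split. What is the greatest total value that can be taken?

Check high-value combinations within 22 min:
- Q1+Q7+Q9: time 6+12+3=21, value 6+64+64=134
- Q10+Q2+Q9: time 8+9+3=20, value 46+21+64=131
- Q7+Q9: time 12+3=15, value 64+64=128
- Q8+Q10+Q9: time 11+8+3=22, value 12+46+64=122
- Q1+Q10+Q9: time 6+8+3=17, value 6+46+64=116
Best: 134 marks.

134 marks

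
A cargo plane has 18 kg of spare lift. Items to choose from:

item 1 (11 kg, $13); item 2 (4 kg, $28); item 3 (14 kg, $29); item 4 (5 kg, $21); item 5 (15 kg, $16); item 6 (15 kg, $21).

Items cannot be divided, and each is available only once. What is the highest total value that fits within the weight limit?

Check high-value combinations within 18 kg:
- item 2+item 3: weight 4+14=18, value 28+29=57
- item 2+item 4: weight 4+5=9, value 28+21=49
- item 1+item 2: weight 11+4=15, value 13+28=41
- item 1+item 4: weight 11+5=16, value 13+21=34
- item 3: weight 14, value 29
Best: $57.

$57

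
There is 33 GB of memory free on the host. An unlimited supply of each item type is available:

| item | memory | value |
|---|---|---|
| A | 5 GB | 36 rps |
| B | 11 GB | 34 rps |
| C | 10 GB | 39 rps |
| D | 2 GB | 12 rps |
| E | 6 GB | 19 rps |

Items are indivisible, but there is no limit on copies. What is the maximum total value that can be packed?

228 rps

Best value-per-unit is A at 36/5; filling with it alone gives 6×36 = 216.
Optimal mix: 6×A + 1×D → memory 32, value 228.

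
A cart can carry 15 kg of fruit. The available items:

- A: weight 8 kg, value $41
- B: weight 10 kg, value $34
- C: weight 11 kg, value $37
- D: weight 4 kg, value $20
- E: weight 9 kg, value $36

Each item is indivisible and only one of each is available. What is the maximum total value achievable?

Check high-value combinations within 15 kg:
- A+D: weight 8+4=12, value 41+20=61
- C+D: weight 11+4=15, value 37+20=57
- D+E: weight 4+9=13, value 20+36=56
Best: $61.

$61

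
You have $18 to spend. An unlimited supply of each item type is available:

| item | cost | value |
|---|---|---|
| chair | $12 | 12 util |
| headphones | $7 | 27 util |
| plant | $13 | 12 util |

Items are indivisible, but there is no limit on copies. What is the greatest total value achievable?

54 util

Best value-per-unit is headphones at 27/7, and filling with it alone uses cost 2×7=14. No mix of the others beats 2×27 = 54.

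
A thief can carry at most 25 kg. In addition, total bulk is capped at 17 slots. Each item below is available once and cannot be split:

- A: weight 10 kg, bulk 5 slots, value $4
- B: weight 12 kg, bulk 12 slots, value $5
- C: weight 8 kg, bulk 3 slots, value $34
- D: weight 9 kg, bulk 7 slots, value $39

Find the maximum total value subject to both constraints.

Feasible sets respecting both limits:
- C+D: weight 17, bulk 10, value 73
- A+D: weight 19, bulk 12, value 43
- B+C: weight 20, bulk 15, value 39
- D: weight 9, bulk 7, value 39
Best: $73.

$73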